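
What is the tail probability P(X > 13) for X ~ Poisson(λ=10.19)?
0.149779

We have X ~ Poisson(λ=10.19).

P(X > 13) = 1 - P(X ≤ 13)
                = 1 - F(13)
                = 1 - 0.850221
                = 0.149779

So there's approximately a 15.0% chance that X exceeds 13.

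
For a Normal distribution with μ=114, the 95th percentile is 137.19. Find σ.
σ = 14.0985

For X ~ Normal(μ, σ), the p-th percentile satisfies x = μ + z_p × σ,
where z_p = Φ⁻¹(p) is the standard normal quantile.

Step 1: z_{0.95} = Φ⁻¹(0.95) = 1.6449

Step 2: Solve for σ:
137.19 = 114 + 1.6449 × σ
σ = (137.19 - 114) / 1.6449
σ = 23.19 / 1.6449
σ = 14.0985

Verification: μ + z × σ = 114 + 1.6449 × 14.0985 = 137.19 ✓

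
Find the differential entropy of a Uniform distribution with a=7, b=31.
3.1781 nats

We have X ~ Uniform(a=7, b=31).

The differential entropy measures the uncertainty or information content of the distribution.

For a Uniform distribution with a=7, b=31:
h(X) = 3.1781 nats

(In bits, this would be 4.5850 bits.)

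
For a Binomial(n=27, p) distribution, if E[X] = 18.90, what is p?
p = 0.7

For a Binomial(n, p) distribution:
E[X] = n × p

Given n = 27 and E[X] = 18.90:
18.90 = 27 × p
p = 18.90 / 27 = 0.7

Verification: Binomial(27, 0.7) has E[X] = 18.90 ✓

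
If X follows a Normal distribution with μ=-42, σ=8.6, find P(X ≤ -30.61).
0.907318

We have X ~ Normal(μ=-42, σ=8.6).

The CDF gives us P(X ≤ k).

Using the CDF:
P(X ≤ -30.61) = 0.907318

This means there's approximately a 90.7% chance that X is at most -30.61.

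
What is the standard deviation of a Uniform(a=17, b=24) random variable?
2.0207

We have X ~ Uniform(a=17, b=24).

For a Uniform distribution with a=17, b=24:
σ = √Var(X) = 2.0207

The standard deviation is the square root of the variance.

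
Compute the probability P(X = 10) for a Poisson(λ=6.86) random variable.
0.066714

We have X ~ Poisson(λ=6.86).

For a Poisson distribution, the PMF gives us the probability of each outcome.

Using the PMF formula:
P(X = 10) = 0.066714

Rounded to 4 decimal places: 0.0667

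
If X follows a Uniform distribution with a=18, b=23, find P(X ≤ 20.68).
0.536000

We have X ~ Uniform(a=18, b=23).

The CDF gives us P(X ≤ k).

Using the CDF:
P(X ≤ 20.68) = 0.536000

This means there's approximately a 53.6% chance that X is at most 20.68.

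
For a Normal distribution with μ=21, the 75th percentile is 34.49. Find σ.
σ = 20.0003

For X ~ Normal(μ, σ), the p-th percentile satisfies x = μ + z_p × σ,
where z_p = Φ⁻¹(p) is the standard normal quantile.

Step 1: z_{0.75} = Φ⁻¹(0.75) = 0.6745

Step 2: Solve for σ:
34.49 = 21 + 0.6745 × σ
σ = (34.49 - 21) / 0.6745
σ = 13.49 / 0.6745
σ = 20.0003

Verification: μ + z × σ = 21 + 0.6745 × 20.0003 = 34.49 ✓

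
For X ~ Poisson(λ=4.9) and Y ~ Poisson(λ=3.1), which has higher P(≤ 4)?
Y has higher probability (P(Y ≤ 4) = 0.7982 > P(X ≤ 4) = 0.4582)

Compute P(≤ 4) for each distribution:

X ~ Poisson(λ=4.9):
P(X ≤ 4) = 0.4582

Y ~ Poisson(λ=3.1):
P(Y ≤ 4) = 0.7982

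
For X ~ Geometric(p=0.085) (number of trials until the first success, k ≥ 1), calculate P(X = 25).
0.010082

We have X ~ Geometric(p=0.085) (number of trials until the first success, k ≥ 1).

For a Geometric distribution, the PMF gives us the probability of each outcome.

Using the PMF formula:
P(X = 25) = 0.010082

Rounded to 4 decimal places: 0.0101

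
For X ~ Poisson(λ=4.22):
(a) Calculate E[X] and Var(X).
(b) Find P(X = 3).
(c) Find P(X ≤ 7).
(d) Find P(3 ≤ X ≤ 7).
(a) E[X] = 4.2200, Var(X) = 4.2200
(b) P(X = 3) = 0.184104
(c) P(X ≤ 7) = 0.934676
(d) P(3 ≤ X ≤ 7) = 0.727069

We have X ~ Poisson(λ=4.22).

(a) Moments:
E[X] = 4.2200
Var(X) = 4.2200
σ = √Var(X) = 2.0543

(b) Point probability using PMF:
P(X = 3) = 0.184104

(c) Cumulative probability using CDF:
P(X ≤ 7) = F(7) = 0.934676

(d) Range probability:
P(3 ≤ X ≤ 7) = P(X ≤ 7) - P(X ≤ 2)
                   = F(7) - F(2)
                   = 0.934676 - 0.207607
                   = 0.727069

This means approximately 72.7% of outcomes fall in the interval [3, 7].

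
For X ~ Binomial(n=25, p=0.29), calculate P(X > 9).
0.160226

We have X ~ Binomial(n=25, p=0.29).

P(X > 9) = 1 - P(X ≤ 9)
                = 1 - F(9)
                = 1 - 0.839774
                = 0.160226

So there's approximately a 16.0% chance that X exceeds 9.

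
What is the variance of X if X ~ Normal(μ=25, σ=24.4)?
595.3600

We have X ~ Normal(μ=25, σ=24.4).

For a Normal distribution with μ=25, σ=24.4:
Var(X) = 595.3600

The variance measures the spread of the distribution around the mean.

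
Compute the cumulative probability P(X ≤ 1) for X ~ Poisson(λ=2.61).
0.265460

We have X ~ Poisson(λ=2.61).

The CDF gives us P(X ≤ k).

Using the CDF:
P(X ≤ 1) = 0.265460

This means there's approximately a 26.5% chance that X is at most 1.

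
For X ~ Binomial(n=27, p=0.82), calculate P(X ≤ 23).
0.742020

We have X ~ Binomial(n=27, p=0.82).

The CDF gives us P(X ≤ k).

Using the CDF:
P(X ≤ 23) = 0.742020

This means there's approximately a 74.2% chance that X is at most 23.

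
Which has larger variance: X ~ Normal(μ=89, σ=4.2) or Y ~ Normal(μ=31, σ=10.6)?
Y has larger variance (112.3600 > 17.6400)

Compute the variance for each distribution:

X ~ Normal(μ=89, σ=4.2):
Var(X) = 17.6400

Y ~ Normal(μ=31, σ=10.6):
Var(Y) = 112.3600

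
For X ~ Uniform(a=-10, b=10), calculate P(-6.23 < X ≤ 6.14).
0.618500

We have X ~ Uniform(a=-10, b=10).

To find P(-6.23 < X ≤ 6.14), we use:
P(-6.23 < X ≤ 6.14) = P(X ≤ 6.14) - P(X ≤ -6.23)
                 = F(6.14) - F(-6.23)
                 = 0.807000 - 0.188500
                 = 0.618500

So there's approximately a 61.9% chance that X falls in this range.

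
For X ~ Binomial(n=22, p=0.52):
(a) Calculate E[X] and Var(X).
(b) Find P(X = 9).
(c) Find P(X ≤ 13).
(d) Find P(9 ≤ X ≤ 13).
(a) E[X] = 11.4400, Var(X) = 5.4912
(b) P(X = 9) = 0.099286
(c) P(X ≤ 13) = 0.809873
(d) P(9 ≤ X ≤ 13) = 0.705223

We have X ~ Binomial(n=22, p=0.52).

(a) Moments:
E[X] = 11.4400
Var(X) = 5.4912
σ = √Var(X) = 2.3433

(b) Point probability using PMF:
P(X = 9) = 0.099286

(c) Cumulative probability using CDF:
P(X ≤ 13) = F(13) = 0.809873

(d) Range probability:
P(9 ≤ X ≤ 13) = P(X ≤ 13) - P(X ≤ 8)
                   = F(13) - F(8)
                   = 0.809873 - 0.104650
                   = 0.705223

This means approximately 70.5% of outcomes fall in the interval [9, 13].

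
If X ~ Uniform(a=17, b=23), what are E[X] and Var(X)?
E[X] = 20.0000, Var(X) = 3.0000

We have X ~ Uniform(a=17, b=23).

For a Uniform distribution with a=17, b=23:

Expected value:
E[X] = 20.0000

Variance:
Var(X) = 3.0000

Standard deviation:
σ = √Var(X) = 1.7321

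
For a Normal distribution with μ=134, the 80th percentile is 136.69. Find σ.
σ = 3.1962

For X ~ Normal(μ, σ), the p-th percentile satisfies x = μ + z_p × σ,
where z_p = Φ⁻¹(p) is the standard normal quantile.

Step 1: z_{0.8} = Φ⁻¹(0.8) = 0.8416

Step 2: Solve for σ:
136.69 = 134 + 0.8416 × σ
σ = (136.69 - 134) / 0.8416
σ = 2.69 / 0.8416
σ = 3.1962

Verification: μ + z × σ = 134 + 0.8416 × 3.1962 = 136.69 ✓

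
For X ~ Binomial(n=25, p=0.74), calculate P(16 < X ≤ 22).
0.795778

We have X ~ Binomial(n=25, p=0.74).

To find P(16 < X ≤ 22), we use:
P(16 < X ≤ 22) = P(X ≤ 22) - P(X ≤ 16)
                 = F(22) - F(16)
                 = 0.974811 - 0.179033
                 = 0.795778

So there's approximately a 79.6% chance that X falls in this range.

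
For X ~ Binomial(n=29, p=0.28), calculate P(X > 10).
0.161951

We have X ~ Binomial(n=29, p=0.28).

P(X > 10) = 1 - P(X ≤ 10)
                = 1 - F(10)
                = 1 - 0.838049
                = 0.161951

So there's approximately a 16.2% chance that X exceeds 10.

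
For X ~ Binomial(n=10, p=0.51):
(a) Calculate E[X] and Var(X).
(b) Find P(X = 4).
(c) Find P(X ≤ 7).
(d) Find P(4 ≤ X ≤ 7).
(a) E[X] = 5.1000, Var(X) = 2.4990
(b) P(X = 4) = 0.196642
(c) P(X ≤ 7) = 0.937922
(d) P(4 ≤ X ≤ 7) = 0.781962

We have X ~ Binomial(n=10, p=0.51).

(a) Moments:
E[X] = 5.1000
Var(X) = 2.4990
σ = √Var(X) = 1.5808

(b) Point probability using PMF:
P(X = 4) = 0.196642

(c) Cumulative probability using CDF:
P(X ≤ 7) = F(7) = 0.937922

(d) Range probability:
P(4 ≤ X ≤ 7) = P(X ≤ 7) - P(X ≤ 3)
                   = F(7) - F(3)
                   = 0.937922 - 0.155961
                   = 0.781962

This means approximately 78.2% of outcomes fall in the interval [4, 7].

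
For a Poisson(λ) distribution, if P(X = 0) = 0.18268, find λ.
λ = 1.7000

For a Poisson(λ) distribution, the PMF at 0 is:
P(X = 0) = λ^0 e^(-λ) / 0! = e^(-λ)

Given P(X = 0) = 0.18268:
e^(-λ) = 0.18268
-λ = ln(0.18268)
λ = -ln(0.18268) = 1.7000

Verification: e^(-1.7000) = 0.18268 ✓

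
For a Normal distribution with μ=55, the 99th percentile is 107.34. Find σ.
σ = 22.4988

For X ~ Normal(μ, σ), the p-th percentile satisfies x = μ + z_p × σ,
where z_p = Φ⁻¹(p) is the standard normal quantile.

Step 1: z_{0.99} = Φ⁻¹(0.99) = 2.3263

Step 2: Solve for σ:
107.34 = 55 + 2.3263 × σ
σ = (107.34 - 55) / 2.3263
σ = 52.34 / 2.3263
σ = 22.4988

Verification: μ + z × σ = 55 + 2.3263 × 22.4988 = 107.34 ✓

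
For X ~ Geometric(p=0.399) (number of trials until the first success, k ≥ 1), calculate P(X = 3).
0.144119

We have X ~ Geometric(p=0.399) (number of trials until the first success, k ≥ 1).

For a Geometric distribution, the PMF gives us the probability of each outcome.

Using the PMF formula:
P(X = 3) = 0.144119

Rounded to 4 decimal places: 0.1441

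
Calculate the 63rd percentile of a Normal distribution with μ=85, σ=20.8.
91.9025

We have X ~ Normal(μ=85, σ=20.8).

We want to find x such that P(X ≤ x) = 0.63.

This is the 63rd percentile, which means 63% of values fall below this point.

Using the inverse CDF (quantile function):
x = F⁻¹(0.63) = 91.9025

Verification: P(X ≤ 91.9025) = 0.63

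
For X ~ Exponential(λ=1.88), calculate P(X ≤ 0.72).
0.741691

We have X ~ Exponential(λ=1.88).

The CDF gives us P(X ≤ k).

Using the CDF:
P(X ≤ 0.72) = 0.741691

This means there's approximately a 74.2% chance that X is at most 0.72.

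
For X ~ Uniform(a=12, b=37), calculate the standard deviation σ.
7.2169

We have X ~ Uniform(a=12, b=37).

For a Uniform distribution with a=12, b=37:
σ = √Var(X) = 7.2169

The standard deviation is the square root of the variance.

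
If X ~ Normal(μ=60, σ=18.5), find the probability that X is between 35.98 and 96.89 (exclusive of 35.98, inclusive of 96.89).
0.879848

We have X ~ Normal(μ=60, σ=18.5).

To find P(35.98 < X ≤ 96.89), we use:
P(35.98 < X ≤ 96.89) = P(X ≤ 96.89) - P(X ≤ 35.98)
                 = F(96.89) - F(35.98)
                 = 0.976927 - 0.097079
                 = 0.879848

So there's approximately a 88.0% chance that X falls in this range.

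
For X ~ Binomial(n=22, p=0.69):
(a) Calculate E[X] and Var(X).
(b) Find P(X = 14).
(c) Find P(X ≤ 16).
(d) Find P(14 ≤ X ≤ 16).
(a) E[X] = 15.1800, Var(X) = 4.7058
(b) P(X = 14) = 0.151223
(c) P(X ≤ 16) = 0.721593
(d) P(14 ≤ X ≤ 16) = 0.505551

We have X ~ Binomial(n=22, p=0.69).

(a) Moments:
E[X] = 15.1800
Var(X) = 4.7058
σ = √Var(X) = 2.1693

(b) Point probability using PMF:
P(X = 14) = 0.151223

(c) Cumulative probability using CDF:
P(X ≤ 16) = F(16) = 0.721593

(d) Range probability:
P(14 ≤ X ≤ 16) = P(X ≤ 16) - P(X ≤ 13)
                   = F(16) - F(13)
                   = 0.721593 - 0.216042
                   = 0.505551

This means approximately 50.6% of outcomes fall in the interval [14, 16].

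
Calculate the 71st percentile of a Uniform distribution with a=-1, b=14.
9.6500

We have X ~ Uniform(a=-1, b=14).

We want to find x such that P(X ≤ x) = 0.71.

This is the 71st percentile, which means 71% of values fall below this point.

Using the inverse CDF (quantile function):
x = F⁻¹(0.71) = 9.6500

Verification: P(X ≤ 9.6500) = 0.71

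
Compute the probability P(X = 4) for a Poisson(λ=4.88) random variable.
0.179519

We have X ~ Poisson(λ=4.88).

For a Poisson distribution, the PMF gives us the probability of each outcome.

Using the PMF formula:
P(X = 4) = 0.179519

Rounded to 4 decimal places: 0.1795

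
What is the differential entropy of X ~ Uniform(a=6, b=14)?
2.0794 nats

We have X ~ Uniform(a=6, b=14).

The differential entropy measures the uncertainty or information content of the distribution.

For a Uniform distribution with a=6, b=14:
h(X) = 2.0794 nats

(In bits, this would be 3.0000 bits.)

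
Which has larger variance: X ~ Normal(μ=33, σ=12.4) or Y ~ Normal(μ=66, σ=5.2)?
X has larger variance (153.7600 > 27.0400)

Compute the variance for each distribution:

X ~ Normal(μ=33, σ=12.4):
Var(X) = 153.7600

Y ~ Normal(μ=66, σ=5.2):
Var(Y) = 27.0400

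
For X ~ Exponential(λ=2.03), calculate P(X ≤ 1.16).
0.905088

We have X ~ Exponential(λ=2.03).

The CDF gives us P(X ≤ k).

Using the CDF:
P(X ≤ 1.16) = 0.905088

This means there's approximately a 90.5% chance that X is at most 1.16.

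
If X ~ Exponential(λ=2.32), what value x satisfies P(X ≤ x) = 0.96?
1.3874

We have X ~ Exponential(λ=2.32).

We want to find x such that P(X ≤ x) = 0.96.

This is the 96th percentile, which means 96% of values fall below this point.

Using the inverse CDF (quantile function):
x = F⁻¹(0.96) = 1.3874

Verification: P(X ≤ 1.3874) = 0.96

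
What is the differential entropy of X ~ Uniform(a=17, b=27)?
2.3026 nats

We have X ~ Uniform(a=17, b=27).

The differential entropy measures the uncertainty or information content of the distribution.

For a Uniform distribution with a=17, b=27:
h(X) = 2.3026 nats

(In bits, this would be 3.3219 bits.)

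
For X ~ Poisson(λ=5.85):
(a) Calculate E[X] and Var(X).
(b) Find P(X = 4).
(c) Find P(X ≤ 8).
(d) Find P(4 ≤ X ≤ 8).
(a) E[X] = 5.8500, Var(X) = 5.8500
(b) P(X = 4) = 0.140537
(c) P(X ≤ 8) = 0.862333
(d) P(4 ≤ X ≤ 8) = 0.697233

We have X ~ Poisson(λ=5.85).

(a) Moments:
E[X] = 5.8500
Var(X) = 5.8500
σ = √Var(X) = 2.4187

(b) Point probability using PMF:
P(X = 4) = 0.140537

(c) Cumulative probability using CDF:
P(X ≤ 8) = F(8) = 0.862333

(d) Range probability:
P(4 ≤ X ≤ 8) = P(X ≤ 8) - P(X ≤ 3)
                   = F(8) - F(3)
                   = 0.862333 - 0.165099
                   = 0.697233

This means approximately 69.7% of outcomes fall in the interval [4, 8].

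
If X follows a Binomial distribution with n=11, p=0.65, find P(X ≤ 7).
0.574450

We have X ~ Binomial(n=11, p=0.65).

The CDF gives us P(X ≤ k).

Using the CDF:
P(X ≤ 7) = 0.574450

This means there's approximately a 57.4% chance that X is at most 7.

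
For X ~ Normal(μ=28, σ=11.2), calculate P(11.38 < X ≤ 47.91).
0.893358

We have X ~ Normal(μ=28, σ=11.2).

To find P(11.38 < X ≤ 47.91), we use:
P(11.38 < X ≤ 47.91) = P(X ≤ 47.91) - P(X ≤ 11.38)
                 = F(47.91) - F(11.38)
                 = 0.962272 - 0.068914
                 = 0.893358

So there's approximately a 89.3% chance that X falls in this range.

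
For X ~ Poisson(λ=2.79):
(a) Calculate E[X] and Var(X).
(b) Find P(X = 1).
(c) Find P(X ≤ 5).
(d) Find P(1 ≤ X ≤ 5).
(a) E[X] = 2.7900, Var(X) = 2.7900
(b) P(X = 1) = 0.171365
(c) P(X ≤ 5) = 0.935758
(d) P(1 ≤ X ≤ 5) = 0.874337

We have X ~ Poisson(λ=2.79).

(a) Moments:
E[X] = 2.7900
Var(X) = 2.7900
σ = √Var(X) = 1.6703

(b) Point probability using PMF:
P(X = 1) = 0.171365

(c) Cumulative probability using CDF:
P(X ≤ 5) = F(5) = 0.935758

(d) Range probability:
P(1 ≤ X ≤ 5) = P(X ≤ 5) - P(X ≤ 0)
                   = F(5) - F(0)
                   = 0.935758 - 0.061421
                   = 0.874337

This means approximately 87.4% of outcomes fall in the interval [1, 5].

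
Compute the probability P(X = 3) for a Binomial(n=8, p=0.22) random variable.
0.172159

We have X ~ Binomial(n=8, p=0.22).

For a Binomial distribution, the PMF gives us the probability of each outcome.

Using the PMF formula:
P(X = 3) = 0.172159

Rounded to 4 decimal places: 0.1722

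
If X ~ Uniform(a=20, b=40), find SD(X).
5.7735

We have X ~ Uniform(a=20, b=40).

For a Uniform distribution with a=20, b=40:
σ = √Var(X) = 5.7735

The standard deviation is the square root of the variance.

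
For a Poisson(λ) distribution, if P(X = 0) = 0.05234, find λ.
λ = 2.9500

For a Poisson(λ) distribution, the PMF at 0 is:
P(X = 0) = λ^0 e^(-λ) / 0! = e^(-λ)

Given P(X = 0) = 0.05234:
e^(-λ) = 0.05234
-λ = ln(0.05234)
λ = -ln(0.05234) = 2.9500

Verification: e^(-2.9500) = 0.05234 ✓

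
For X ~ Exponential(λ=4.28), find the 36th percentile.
0.1043

We have X ~ Exponential(λ=4.28).

We want to find x such that P(X ≤ x) = 0.36.

This is the 36th percentile, which means 36% of values fall below this point.

Using the inverse CDF (quantile function):
x = F⁻¹(0.36) = 0.1043

Verification: P(X ≤ 0.1043) = 0.36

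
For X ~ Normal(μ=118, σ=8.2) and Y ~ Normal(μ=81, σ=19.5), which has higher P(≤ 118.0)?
Y has higher probability (P(Y ≤ 118.0) = 0.9711 > P(X ≤ 118.0) = 0.5000)

Compute P(≤ 118.0) for each distribution:

X ~ Normal(μ=118, σ=8.2):
P(X ≤ 118.0) = 0.5000

Y ~ Normal(μ=81, σ=19.5):
P(Y ≤ 118.0) = 0.9711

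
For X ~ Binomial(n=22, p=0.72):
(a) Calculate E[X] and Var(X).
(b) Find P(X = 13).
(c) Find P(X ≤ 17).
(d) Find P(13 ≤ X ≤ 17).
(a) E[X] = 15.8400, Var(X) = 4.4352
(b) P(X = 13) = 0.073531
(c) P(X ≤ 17) = 0.780287
(d) P(13 ≤ X ≤ 17) = 0.719514

We have X ~ Binomial(n=22, p=0.72).

(a) Moments:
E[X] = 15.8400
Var(X) = 4.4352
σ = √Var(X) = 2.1060

(b) Point probability using PMF:
P(X = 13) = 0.073531

(c) Cumulative probability using CDF:
P(X ≤ 17) = F(17) = 0.780287

(d) Range probability:
P(13 ≤ X ≤ 17) = P(X ≤ 17) - P(X ≤ 12)
                   = F(17) - F(12)
                   = 0.780287 - 0.060773
                   = 0.719514

This means approximately 72.0% of outcomes fall in the interval [13, 17].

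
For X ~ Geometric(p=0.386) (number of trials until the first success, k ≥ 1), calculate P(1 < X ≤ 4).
0.471874

We have X ~ Geometric(p=0.386) (number of trials until the first success, k ≥ 1).

To find P(1 < X ≤ 4), we use:
P(1 < X ≤ 4) = P(X ≤ 4) - P(X ≤ 1)
                 = F(4) - F(1)
                 = 0.857874 - 0.386000
                 = 0.471874

So there's approximately a 47.2% chance that X falls in this range.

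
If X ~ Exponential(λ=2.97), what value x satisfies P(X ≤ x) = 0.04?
0.0137

We have X ~ Exponential(λ=2.97).

We want to find x such that P(X ≤ x) = 0.04.

This is the 4th percentile, which means 4% of values fall below this point.

Using the inverse CDF (quantile function):
x = F⁻¹(0.04) = 0.0137

Verification: P(X ≤ 0.0137) = 0.04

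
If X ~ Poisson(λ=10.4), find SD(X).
3.2249

We have X ~ Poisson(λ=10.4).

For a Poisson distribution with λ=10.4:
σ = √Var(X) = 3.2249

The standard deviation is the square root of the variance.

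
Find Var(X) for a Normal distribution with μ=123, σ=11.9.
141.6100

We have X ~ Normal(μ=123, σ=11.9).

For a Normal distribution with μ=123, σ=11.9:
Var(X) = 141.6100

The variance measures the spread of the distribution around the mean.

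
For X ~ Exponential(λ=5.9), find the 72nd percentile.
0.2158

We have X ~ Exponential(λ=5.9).

We want to find x such that P(X ≤ x) = 0.72.

This is the 72nd percentile, which means 72% of values fall below this point.

Using the inverse CDF (quantile function):
x = F⁻¹(0.72) = 0.2158

Verification: P(X ≤ 0.2158) = 0.72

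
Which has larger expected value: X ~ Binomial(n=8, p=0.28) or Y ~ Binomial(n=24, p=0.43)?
Y has larger mean (10.3200 > 2.2400)

Compute the expected value for each distribution:

X ~ Binomial(n=8, p=0.28):
E[X] = 2.2400

Y ~ Binomial(n=24, p=0.43):
E[Y] = 10.3200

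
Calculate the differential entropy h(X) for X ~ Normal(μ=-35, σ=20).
4.4147 nats

We have X ~ Normal(μ=-35, σ=20).

The differential entropy measures the uncertainty or information content of the distribution.

For a Normal distribution with μ=-35, σ=20:
h(X) = 4.4147 nats

(In bits, this would be 6.3690 bits.)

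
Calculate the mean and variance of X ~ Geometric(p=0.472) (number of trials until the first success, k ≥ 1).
E[X] = 2.1186, Var(X) = 2.3700

We have X ~ Geometric(p=0.472) (number of trials until the first success, k ≥ 1).

For a Geometric distribution with p=0.472 (number of trials until the first success, k ≥ 1):

Expected value:
E[X] = 2.1186

Variance:
Var(X) = 2.3700

Standard deviation:
σ = √Var(X) = 1.5395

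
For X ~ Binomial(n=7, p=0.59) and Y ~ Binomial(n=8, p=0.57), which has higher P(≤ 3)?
X has higher probability (P(X ≤ 3) = 0.3094 > P(Y ≤ 3) = 0.2235)

Compute P(≤ 3) for each distribution:

X ~ Binomial(n=7, p=0.59):
P(X ≤ 3) = 0.3094

Y ~ Binomial(n=8, p=0.57):
P(Y ≤ 3) = 0.2235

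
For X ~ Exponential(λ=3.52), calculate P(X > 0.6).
0.120996

We have X ~ Exponential(λ=3.52).

P(X > 0.6) = 1 - P(X ≤ 0.6)
                = 1 - F(0.6)
                = 1 - 0.879004
                = 0.120996

So there's approximately a 12.1% chance that X exceeds 0.6.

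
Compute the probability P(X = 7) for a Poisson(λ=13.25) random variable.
0.025043

We have X ~ Poisson(λ=13.25).

For a Poisson distribution, the PMF gives us the probability of each outcome.

Using the PMF formula:
P(X = 7) = 0.025043

Rounded to 4 decimal places: 0.0250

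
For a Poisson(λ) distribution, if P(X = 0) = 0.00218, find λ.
λ = 6.1284

For a Poisson(λ) distribution, the PMF at 0 is:
P(X = 0) = λ^0 e^(-λ) / 0! = e^(-λ)

Given P(X = 0) = 0.00218:
e^(-λ) = 0.00218
-λ = ln(0.00218)
λ = -ln(0.00218) = 6.1284

Verification: e^(-6.1284) = 0.00218 ✓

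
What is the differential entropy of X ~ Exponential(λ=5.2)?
-0.6487 nats

We have X ~ Exponential(λ=5.2).

The differential entropy measures the uncertainty or information content of the distribution.

For an Exponential distribution with λ=5.2:
h(X) = -0.6487 nats

(In bits, this would be -0.9358 bits.)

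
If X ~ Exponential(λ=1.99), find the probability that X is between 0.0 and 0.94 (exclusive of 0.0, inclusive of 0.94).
0.845969

We have X ~ Exponential(λ=1.99).

To find P(0.0 < X ≤ 0.94), we use:
P(0.0 < X ≤ 0.94) = P(X ≤ 0.94) - P(X ≤ 0.0)
                 = F(0.94) - F(0.0)
                 = 0.845969 - 0.000000
                 = 0.845969

So there's approximately a 84.6% chance that X falls in this range.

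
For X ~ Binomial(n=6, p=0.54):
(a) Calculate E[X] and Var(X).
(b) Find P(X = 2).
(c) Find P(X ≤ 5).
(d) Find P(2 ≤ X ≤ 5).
(a) E[X] = 3.2400, Var(X) = 1.4904
(b) P(X = 2) = 0.195844
(c) P(X ≤ 5) = 0.975205
(d) P(2 ≤ X ≤ 5) = 0.898999

We have X ~ Binomial(n=6, p=0.54).

(a) Moments:
E[X] = 3.2400
Var(X) = 1.4904
σ = √Var(X) = 1.2208

(b) Point probability using PMF:
P(X = 2) = 0.195844

(c) Cumulative probability using CDF:
P(X ≤ 5) = F(5) = 0.975205

(d) Range probability:
P(2 ≤ X ≤ 5) = P(X ≤ 5) - P(X ≤ 1)
                   = F(5) - F(1)
                   = 0.975205 - 0.076206
                   = 0.898999

This means approximately 89.9% of outcomes fall in the interval [2, 5].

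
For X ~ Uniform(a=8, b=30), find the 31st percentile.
14.8200

We have X ~ Uniform(a=8, b=30).

We want to find x such that P(X ≤ x) = 0.31.

This is the 31st percentile, which means 31% of values fall below this point.

Using the inverse CDF (quantile function):
x = F⁻¹(0.31) = 14.8200

Verification: P(X ≤ 14.8200) = 0.31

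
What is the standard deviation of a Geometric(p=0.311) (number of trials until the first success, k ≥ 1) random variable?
2.6690

We have X ~ Geometric(p=0.311) (number of trials until the first success, k ≥ 1).

For a Geometric distribution with p=0.311 (number of trials until the first success, k ≥ 1):
σ = √Var(X) = 2.6690

The standard deviation is the square root of the variance.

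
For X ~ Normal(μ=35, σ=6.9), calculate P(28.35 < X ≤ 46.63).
0.786474

We have X ~ Normal(μ=35, σ=6.9).

To find P(28.35 < X ≤ 46.63), we use:
P(28.35 < X ≤ 46.63) = P(X ≤ 46.63) - P(X ≤ 28.35)
                 = F(46.63) - F(28.35)
                 = 0.954055 - 0.167581
                 = 0.786474

So there's approximately a 78.6% chance that X falls in this range.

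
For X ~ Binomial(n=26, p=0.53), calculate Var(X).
6.4766

We have X ~ Binomial(n=26, p=0.53).

For a Binomial distribution with n=26, p=0.53:
Var(X) = 6.4766

The variance measures the spread of the distribution around the mean.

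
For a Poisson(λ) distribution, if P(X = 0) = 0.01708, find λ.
λ = 4.0698

For a Poisson(λ) distribution, the PMF at 0 is:
P(X = 0) = λ^0 e^(-λ) / 0! = e^(-λ)

Given P(X = 0) = 0.01708:
e^(-λ) = 0.01708
-λ = ln(0.01708)
λ = -ln(0.01708) = 4.0698

Verification: e^(-4.0698) = 0.01708 ✓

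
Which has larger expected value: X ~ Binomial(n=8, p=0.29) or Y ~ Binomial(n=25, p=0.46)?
Y has larger mean (11.5000 > 2.3200)

Compute the expected value for each distribution:

X ~ Binomial(n=8, p=0.29):
E[X] = 2.3200

Y ~ Binomial(n=25, p=0.46):
E[Y] = 11.5000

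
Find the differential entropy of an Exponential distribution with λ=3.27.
-0.1848 nats

We have X ~ Exponential(λ=3.27).

The differential entropy measures the uncertainty or information content of the distribution.

For an Exponential distribution with λ=3.27:
h(X) = -0.1848 nats

(In bits, this would be -0.2666 bits.)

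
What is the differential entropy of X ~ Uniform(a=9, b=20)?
2.3979 nats

We have X ~ Uniform(a=9, b=20).

The differential entropy measures the uncertainty or information content of the distribution.

For a Uniform distribution with a=9, b=20:
h(X) = 2.3979 nats

(In bits, this would be 3.4594 bits.)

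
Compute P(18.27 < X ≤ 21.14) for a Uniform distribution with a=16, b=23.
0.410000

We have X ~ Uniform(a=16, b=23).

To find P(18.27 < X ≤ 21.14), we use:
P(18.27 < X ≤ 21.14) = P(X ≤ 21.14) - P(X ≤ 18.27)
                 = F(21.14) - F(18.27)
                 = 0.734286 - 0.324286
                 = 0.410000

So there's approximately a 41.0% chance that X falls in this range.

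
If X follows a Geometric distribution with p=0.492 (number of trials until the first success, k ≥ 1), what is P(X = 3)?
0.126967

We have X ~ Geometric(p=0.492) (number of trials until the first success, k ≥ 1).

For a Geometric distribution, the PMF gives us the probability of each outcome.

Using the PMF formula:
P(X = 3) = 0.126967

Rounded to 4 decimal places: 0.1270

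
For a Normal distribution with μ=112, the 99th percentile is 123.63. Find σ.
σ = 4.9993

For X ~ Normal(μ, σ), the p-th percentile satisfies x = μ + z_p × σ,
where z_p = Φ⁻¹(p) is the standard normal quantile.

Step 1: z_{0.99} = Φ⁻¹(0.99) = 2.3263

Step 2: Solve for σ:
123.63 = 112 + 2.3263 × σ
σ = (123.63 - 112) / 2.3263
σ = 11.63 / 2.3263
σ = 4.9993

Verification: μ + z × σ = 112 + 2.3263 × 4.9993 = 123.63 ✓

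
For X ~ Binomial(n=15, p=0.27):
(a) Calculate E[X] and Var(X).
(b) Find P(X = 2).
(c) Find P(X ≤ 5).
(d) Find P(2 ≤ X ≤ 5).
(a) E[X] = 4.0500, Var(X) = 2.9565
(b) P(X = 2) = 0.127972
(c) P(X ≤ 5) = 0.804181
(d) P(2 ≤ X ≤ 5) = 0.745843

We have X ~ Binomial(n=15, p=0.27).

(a) Moments:
E[X] = 4.0500
Var(X) = 2.9565
σ = √Var(X) = 1.7194

(b) Point probability using PMF:
P(X = 2) = 0.127972

(c) Cumulative probability using CDF:
P(X ≤ 5) = F(5) = 0.804181

(d) Range probability:
P(2 ≤ X ≤ 5) = P(X ≤ 5) - P(X ≤ 1)
                   = F(5) - F(1)
                   = 0.804181 - 0.058338
                   = 0.745843

This means approximately 74.6% of outcomes fall in the interval [2, 5].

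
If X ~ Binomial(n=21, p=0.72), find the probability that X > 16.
0.258395

We have X ~ Binomial(n=21, p=0.72).

P(X > 16) = 1 - P(X ≤ 16)
                = 1 - F(16)
                = 1 - 0.741605
                = 0.258395

So there's approximately a 25.8% chance that X exceeds 16.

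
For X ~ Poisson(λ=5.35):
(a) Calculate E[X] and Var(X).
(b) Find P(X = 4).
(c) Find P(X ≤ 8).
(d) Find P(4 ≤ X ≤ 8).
(a) E[X] = 5.3500, Var(X) = 5.3500
(b) P(X = 4) = 0.162080
(c) P(X ≤ 8) = 0.906651
(d) P(4 ≤ X ≤ 8) = 0.687367

We have X ~ Poisson(λ=5.35).

(a) Moments:
E[X] = 5.3500
Var(X) = 5.3500
σ = √Var(X) = 2.3130

(b) Point probability using PMF:
P(X = 4) = 0.162080

(c) Cumulative probability using CDF:
P(X ≤ 8) = F(8) = 0.906651

(d) Range probability:
P(4 ≤ X ≤ 8) = P(X ≤ 8) - P(X ≤ 3)
                   = F(8) - F(3)
                   = 0.906651 - 0.219284
                   = 0.687367

This means approximately 68.7% of outcomes fall in the interval [4, 8].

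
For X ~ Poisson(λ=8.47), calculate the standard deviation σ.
2.9103

We have X ~ Poisson(λ=8.47).

For a Poisson distribution with λ=8.47:
σ = √Var(X) = 2.9103

The standard deviation is the square root of the variance.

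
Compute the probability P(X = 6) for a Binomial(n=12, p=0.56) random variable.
0.206784

We have X ~ Binomial(n=12, p=0.56).

For a Binomial distribution, the PMF gives us the probability of each outcome.

Using the PMF formula:
P(X = 6) = 0.206784

Rounded to 4 decimal places: 0.2068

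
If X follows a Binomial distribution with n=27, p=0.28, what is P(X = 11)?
0.056398

We have X ~ Binomial(n=27, p=0.28).

For a Binomial distribution, the PMF gives us the probability of each outcome.

Using the PMF formula:
P(X = 11) = 0.056398

Rounded to 4 decimal places: 0.0564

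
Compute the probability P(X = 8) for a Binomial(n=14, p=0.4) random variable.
0.091821

We have X ~ Binomial(n=14, p=0.4).

For a Binomial distribution, the PMF gives us the probability of each outcome.

Using the PMF formula:
P(X = 8) = 0.091821

Rounded to 4 decimal places: 0.0918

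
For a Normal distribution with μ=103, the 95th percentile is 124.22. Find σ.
σ = 12.9008

For X ~ Normal(μ, σ), the p-th percentile satisfies x = μ + z_p × σ,
where z_p = Φ⁻¹(p) is the standard normal quantile.

Step 1: z_{0.95} = Φ⁻¹(0.95) = 1.6449

Step 2: Solve for σ:
124.22 = 103 + 1.6449 × σ
σ = (124.22 - 103) / 1.6449
σ = 21.22 / 1.6449
σ = 12.9008

Verification: μ + z × σ = 103 + 1.6449 × 12.9008 = 124.22 ✓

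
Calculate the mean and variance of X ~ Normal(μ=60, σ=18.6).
E[X] = 60.0000, Var(X) = 345.9600

We have X ~ Normal(μ=60, σ=18.6).

For a Normal distribution with μ=60, σ=18.6:

Expected value:
E[X] = 60.0000

Variance:
Var(X) = 345.9600

Standard deviation:
σ = √Var(X) = 18.6000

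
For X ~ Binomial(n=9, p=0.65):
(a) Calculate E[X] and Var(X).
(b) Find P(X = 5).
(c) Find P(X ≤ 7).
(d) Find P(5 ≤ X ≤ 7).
(a) E[X] = 5.8500, Var(X) = 2.0475
(b) P(X = 5) = 0.219386
(c) P(X ≤ 7) = 0.878915
(d) P(5 ≤ X ≤ 7) = 0.707196

We have X ~ Binomial(n=9, p=0.65).

(a) Moments:
E[X] = 5.8500
Var(X) = 2.0475
σ = √Var(X) = 1.4309

(b) Point probability using PMF:
P(X = 5) = 0.219386

(c) Cumulative probability using CDF:
P(X ≤ 7) = F(7) = 0.878915

(d) Range probability:
P(5 ≤ X ≤ 7) = P(X ≤ 7) - P(X ≤ 4)
                   = F(7) - F(4)
                   = 0.878915 - 0.171719
                   = 0.707196

This means approximately 70.7% of outcomes fall in the interval [5, 7].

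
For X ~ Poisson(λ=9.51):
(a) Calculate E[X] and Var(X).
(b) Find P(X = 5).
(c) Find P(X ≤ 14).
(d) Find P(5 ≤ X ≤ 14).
(a) E[X] = 9.5100, Var(X) = 9.5100
(b) P(X = 5) = 0.048038
(c) P(X ≤ 14) = 0.939588
(d) P(5 ≤ X ≤ 14) = 0.899579

We have X ~ Poisson(λ=9.51).

(a) Moments:
E[X] = 9.5100
Var(X) = 9.5100
σ = √Var(X) = 3.0838

(b) Point probability using PMF:
P(X = 5) = 0.048038

(c) Cumulative probability using CDF:
P(X ≤ 14) = F(14) = 0.939588

(d) Range probability:
P(5 ≤ X ≤ 14) = P(X ≤ 14) - P(X ≤ 4)
                   = F(14) - F(4)
                   = 0.939588 - 0.040009
                   = 0.899579

This means approximately 90.0% of outcomes fall in the interval [5, 14].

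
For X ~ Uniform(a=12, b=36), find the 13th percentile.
15.1200

We have X ~ Uniform(a=12, b=36).

We want to find x such that P(X ≤ x) = 0.13.

This is the 13th percentile, which means 13% of values fall below this point.

Using the inverse CDF (quantile function):
x = F⁻¹(0.13) = 15.1200

Verification: P(X ≤ 15.1200) = 0.13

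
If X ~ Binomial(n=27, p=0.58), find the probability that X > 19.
0.064589

We have X ~ Binomial(n=27, p=0.58).

P(X > 19) = 1 - P(X ≤ 19)
                = 1 - F(19)
                = 1 - 0.935411
                = 0.064589

So there's approximately a 6.5% chance that X exceeds 19.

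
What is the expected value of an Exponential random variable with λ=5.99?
0.1669

We have X ~ Exponential(λ=5.99).

For an Exponential distribution with λ=5.99:
E[X] = 0.1669

This is the expected (average) value of X.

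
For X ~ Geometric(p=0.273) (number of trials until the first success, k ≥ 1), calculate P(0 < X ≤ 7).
0.892665

We have X ~ Geometric(p=0.273) (number of trials until the first success, k ≥ 1).

To find P(0 < X ≤ 7), we use:
P(0 < X ≤ 7) = P(X ≤ 7) - P(X ≤ 0)
                 = F(7) - F(0)
                 = 0.892665 - 0.000000
                 = 0.892665

So there's approximately a 89.3% chance that X falls in this range.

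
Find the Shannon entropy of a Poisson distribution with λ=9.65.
2.5433 nats

We have X ~ Poisson(λ=9.65).

The Shannon entropy measures the uncertainty or information content of the distribution.

For a Poisson distribution with λ=9.65:
H(X) = 2.5433 nats

(In bits, this would be 3.6691 bits.)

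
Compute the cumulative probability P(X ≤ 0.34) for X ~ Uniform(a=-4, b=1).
0.868000

We have X ~ Uniform(a=-4, b=1).

The CDF gives us P(X ≤ k).

Using the CDF:
P(X ≤ 0.34) = 0.868000

This means there's approximately a 86.8% chance that X is at most 0.34.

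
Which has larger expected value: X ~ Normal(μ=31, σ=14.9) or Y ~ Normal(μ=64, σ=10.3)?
Y has larger mean (64.0000 > 31.0000)

Compute the expected value for each distribution:

X ~ Normal(μ=31, σ=14.9):
E[X] = 31.0000

Y ~ Normal(μ=64, σ=10.3):
E[Y] = 64.0000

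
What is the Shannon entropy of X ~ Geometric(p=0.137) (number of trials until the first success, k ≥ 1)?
2.9159 nats

We have X ~ Geometric(p=0.137) (number of trials until the first success, k ≥ 1).

The Shannon entropy measures the uncertainty or information content of the distribution.

For a Geometric distribution with p=0.137 (number of trials until the first success, k ≥ 1):
H(X) = 2.9159 nats

(In bits, this would be 4.2068 bits.)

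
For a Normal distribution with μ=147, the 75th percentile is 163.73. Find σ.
σ = 24.8039

For X ~ Normal(μ, σ), the p-th percentile satisfies x = μ + z_p × σ,
where z_p = Φ⁻¹(p) is the standard normal quantile.

Step 1: z_{0.75} = Φ⁻¹(0.75) = 0.6745

Step 2: Solve for σ:
163.73 = 147 + 0.6745 × σ
σ = (163.73 - 147) / 0.6745
σ = 16.73 / 0.6745
σ = 24.8039

Verification: μ + z × σ = 147 + 0.6745 × 24.8039 = 163.73 ✓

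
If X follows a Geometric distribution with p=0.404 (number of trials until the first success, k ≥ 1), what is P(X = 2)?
0.240784

We have X ~ Geometric(p=0.404) (number of trials until the first success, k ≥ 1).

For a Geometric distribution, the PMF gives us the probability of each outcome.

Using the PMF formula:
P(X = 2) = 0.240784

Rounded to 4 decimal places: 0.2408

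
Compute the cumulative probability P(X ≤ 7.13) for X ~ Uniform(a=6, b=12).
0.188333

We have X ~ Uniform(a=6, b=12).

The CDF gives us P(X ≤ k).

Using the CDF:
P(X ≤ 7.13) = 0.188333

This means there's approximately a 18.8% chance that X is at most 7.13.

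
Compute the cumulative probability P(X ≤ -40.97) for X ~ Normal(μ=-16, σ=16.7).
0.067430

We have X ~ Normal(μ=-16, σ=16.7).

The CDF gives us P(X ≤ k).

Using the CDF:
P(X ≤ -40.97) = 0.067430

This means there's approximately a 6.7% chance that X is at most -40.97.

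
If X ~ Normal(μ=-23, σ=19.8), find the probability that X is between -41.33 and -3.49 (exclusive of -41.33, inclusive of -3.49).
0.660489

We have X ~ Normal(μ=-23, σ=19.8).

To find P(-41.33 < X ≤ -3.49), we use:
P(-41.33 < X ≤ -3.49) = P(X ≤ -3.49) - P(X ≤ -41.33)
                 = F(-3.49) - F(-41.33)
                 = 0.837775 - 0.177286
                 = 0.660489

So there's approximately a 66.0% chance that X falls in this range.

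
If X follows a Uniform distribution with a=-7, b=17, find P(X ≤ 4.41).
0.475417

We have X ~ Uniform(a=-7, b=17).

The CDF gives us P(X ≤ k).

Using the CDF:
P(X ≤ 4.41) = 0.475417

This means there's approximately a 47.5% chance that X is at most 4.41.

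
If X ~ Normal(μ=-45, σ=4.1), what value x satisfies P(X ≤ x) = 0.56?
-44.3810

We have X ~ Normal(μ=-45, σ=4.1).

We want to find x such that P(X ≤ x) = 0.56.

This is the 56th percentile, which means 56% of values fall below this point.

Using the inverse CDF (quantile function):
x = F⁻¹(0.56) = -44.3810

Verification: P(X ≤ -44.3810) = 0.56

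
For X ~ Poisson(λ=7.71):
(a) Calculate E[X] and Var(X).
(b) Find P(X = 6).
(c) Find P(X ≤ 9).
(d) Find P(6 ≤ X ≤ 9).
(a) E[X] = 7.7100, Var(X) = 7.7100
(b) P(X = 6) = 0.130793
(c) P(X ≤ 9) = 0.751892
(d) P(6 ≤ X ≤ 9) = 0.532625

We have X ~ Poisson(λ=7.71).

(a) Moments:
E[X] = 7.7100
Var(X) = 7.7100
σ = √Var(X) = 2.7767

(b) Point probability using PMF:
P(X = 6) = 0.130793

(c) Cumulative probability using CDF:
P(X ≤ 9) = F(9) = 0.751892

(d) Range probability:
P(6 ≤ X ≤ 9) = P(X ≤ 9) - P(X ≤ 5)
                   = F(9) - F(5)
                   = 0.751892 - 0.219267
                   = 0.532625

This means approximately 53.3% of outcomes fall in the interval [6, 9].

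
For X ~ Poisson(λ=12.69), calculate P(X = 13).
0.109528

We have X ~ Poisson(λ=12.69).

For a Poisson distribution, the PMF gives us the probability of each outcome.

Using the PMF formula:
P(X = 13) = 0.109528

Rounded to 4 decimal places: 0.1095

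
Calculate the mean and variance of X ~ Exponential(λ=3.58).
E[X] = 0.2793, Var(X) = 0.0780

We have X ~ Exponential(λ=3.58).

For an Exponential distribution with λ=3.58:

Expected value:
E[X] = 0.2793

Variance:
Var(X) = 0.0780

Standard deviation:
σ = √Var(X) = 0.2793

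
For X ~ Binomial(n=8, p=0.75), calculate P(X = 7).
0.266968

We have X ~ Binomial(n=8, p=0.75).

For a Binomial distribution, the PMF gives us the probability of each outcome.

Using the PMF formula:
P(X = 7) = 0.266968

Rounded to 4 decimal places: 0.2670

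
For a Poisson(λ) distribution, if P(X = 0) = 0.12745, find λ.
λ = 2.0600

For a Poisson(λ) distribution, the PMF at 0 is:
P(X = 0) = λ^0 e^(-λ) / 0! = e^(-λ)

Given P(X = 0) = 0.12745:
e^(-λ) = 0.12745
-λ = ln(0.12745)
λ = -ln(0.12745) = 2.0600

Verification: e^(-2.0600) = 0.12745 ✓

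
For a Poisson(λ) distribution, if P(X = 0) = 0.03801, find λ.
λ = 3.2699

For a Poisson(λ) distribution, the PMF at 0 is:
P(X = 0) = λ^0 e^(-λ) / 0! = e^(-λ)

Given P(X = 0) = 0.03801:
e^(-λ) = 0.03801
-λ = ln(0.03801)
λ = -ln(0.03801) = 3.2699

Verification: e^(-3.2699) = 0.03801 ✓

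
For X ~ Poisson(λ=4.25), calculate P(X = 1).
0.060623

We have X ~ Poisson(λ=4.25).

For a Poisson distribution, the PMF gives us the probability of each outcome.

Using the PMF formula:
P(X = 1) = 0.060623

Rounded to 4 decimal places: 0.0606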